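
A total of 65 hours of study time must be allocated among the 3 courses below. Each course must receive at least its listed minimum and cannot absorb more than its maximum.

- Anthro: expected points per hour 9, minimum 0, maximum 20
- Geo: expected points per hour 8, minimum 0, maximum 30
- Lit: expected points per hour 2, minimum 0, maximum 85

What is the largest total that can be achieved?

450

Meeting every minimum uses 0+0+0 = 0 hours, leaving 65.
Order the courses by expected points per hour: Anthro 9 > Geo 8 > Lit 2.
Give Anthro 20 more to hit its cap of 20 ; 45 left.
Geo: +30 to 30 (cap) ; 15 left.
Lit has room for 85 more but only 15 remain, so it gets 15.
Total = 9×20 + 8×30 + 2×15 = 450.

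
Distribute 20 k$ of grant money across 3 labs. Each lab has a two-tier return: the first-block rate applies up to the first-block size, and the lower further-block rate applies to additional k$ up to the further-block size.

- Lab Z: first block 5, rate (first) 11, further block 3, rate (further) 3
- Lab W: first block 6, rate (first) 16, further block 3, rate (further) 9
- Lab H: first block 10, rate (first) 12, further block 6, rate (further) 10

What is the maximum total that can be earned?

Order all 6 blocks by rate: Lab W/first 16 > Lab H/first 12 > Lab Z/first 11 > Lab H/second 10 > Lab W/second 9 > Lab Z/second 3.
Fill Lab W first block (6 at 16) → 14 left.
Fill Lab H first block (10 at 12) → 4 left.
4 remain; put them into Lab Z first at 11.
Total = 16×6 + 12×10 + 11×4 = 260.

260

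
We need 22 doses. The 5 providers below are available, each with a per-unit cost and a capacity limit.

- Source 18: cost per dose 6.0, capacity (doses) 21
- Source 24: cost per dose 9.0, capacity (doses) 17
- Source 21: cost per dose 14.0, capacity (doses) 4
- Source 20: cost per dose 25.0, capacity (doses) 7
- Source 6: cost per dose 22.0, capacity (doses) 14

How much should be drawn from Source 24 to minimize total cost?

1

Cheapest first:
Source 18 (6.0): use full 21 — 1 doses to go.
Source 24 at 9.0: take 1 of its 17 — requirement met.
Source 21, Source 6, Source 20: unused.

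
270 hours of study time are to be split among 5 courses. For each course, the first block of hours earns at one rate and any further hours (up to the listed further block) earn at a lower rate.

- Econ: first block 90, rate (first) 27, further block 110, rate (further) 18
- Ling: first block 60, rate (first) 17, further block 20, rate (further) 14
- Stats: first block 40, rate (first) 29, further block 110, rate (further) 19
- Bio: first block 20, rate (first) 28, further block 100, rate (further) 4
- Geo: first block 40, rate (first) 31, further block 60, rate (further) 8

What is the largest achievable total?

6910

Treat each block as its own option and order by rate: Geo/T1 31 > Stats/T1 29 > Bio/T1 28 > Econ/T1 27 > Stats/T2 19 > Econ/T2 18 > Ling/T1 17 > Ling/T2 14 > Geo/T2 8 > Bio/T2 4.
Geo/T1 (31): +40 ; 230 left.
Fill Stats T1 block (40 at 29) ; 190 left.
Bio/T1 (28): +20 ; 170 left.
Econ/T1 (27): +90 ; 80 left.
Stats/T2: +80 of 110 at 19; pool empty.
Total = 31×40 + 29×40 + 28×20 + 27×90 + 19×80 = 6910.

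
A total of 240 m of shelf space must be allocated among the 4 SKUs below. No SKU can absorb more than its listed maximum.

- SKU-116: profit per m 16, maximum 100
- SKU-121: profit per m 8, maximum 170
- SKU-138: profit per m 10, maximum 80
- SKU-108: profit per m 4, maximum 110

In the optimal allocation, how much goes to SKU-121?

Highest profit per m first: SKU-116 16 > SKU-138 10 > SKU-121 8 > SKU-108 4.
SKU-116 takes 100 to reach its cap of 100 ; 140 left.
SKU-138 takes 80 to reach its cap of 80 ; 60 left.
SKU-121: +60 (room for 170) → 60. Pool exhausted.

60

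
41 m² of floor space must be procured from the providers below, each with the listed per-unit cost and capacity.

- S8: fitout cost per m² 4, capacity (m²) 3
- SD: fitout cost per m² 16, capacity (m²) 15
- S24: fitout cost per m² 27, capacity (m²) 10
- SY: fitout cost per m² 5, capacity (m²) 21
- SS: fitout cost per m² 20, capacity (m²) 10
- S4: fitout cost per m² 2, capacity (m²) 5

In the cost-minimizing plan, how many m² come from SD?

Cheapest first:
S4 at 2: take all 5 m² ; 36 still needed.
S8 (4): use full 3 ; 33 m² to go.
Take 21 from SY at 5 ; need 12 more.
SD at 16: take 12 of its 15 ; requirement met.
SS, S24: unused.

12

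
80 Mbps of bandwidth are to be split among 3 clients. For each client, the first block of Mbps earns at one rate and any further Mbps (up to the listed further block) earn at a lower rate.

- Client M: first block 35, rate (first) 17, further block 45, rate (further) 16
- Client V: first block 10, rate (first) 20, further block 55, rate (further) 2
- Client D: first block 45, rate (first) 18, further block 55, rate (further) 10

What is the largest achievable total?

Rank every tier by rate: Client V/first 20 > Client D/first 18 > Client M/first 17 > Client M/second 16 > Client D/second 10 > Client V/second 2.
Client V/first (20): +10 ; 70 left.
Client D first at 18: fill all 45 ; 25 left.
Client M first at 17: only 25 left, fill 25.
Total = 20×10 + 18×45 + 17×25 = 1435.

1435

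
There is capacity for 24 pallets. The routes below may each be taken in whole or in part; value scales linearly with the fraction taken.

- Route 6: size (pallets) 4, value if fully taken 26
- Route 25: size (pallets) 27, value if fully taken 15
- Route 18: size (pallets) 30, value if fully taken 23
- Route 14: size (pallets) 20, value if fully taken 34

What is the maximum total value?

60

Best value per unit of size first: Route 6 26/4≈6.5, Route 14 34/20≈1.7, Route 18 23/30≈0.767, Route 25 15/27≈0.556.
All 4 pallets of Route 6 fit (value 26) ; 20 remain.
Take all of Route 14 (20 pallets, value 34) ; 0 pallets left.
Total value = 60.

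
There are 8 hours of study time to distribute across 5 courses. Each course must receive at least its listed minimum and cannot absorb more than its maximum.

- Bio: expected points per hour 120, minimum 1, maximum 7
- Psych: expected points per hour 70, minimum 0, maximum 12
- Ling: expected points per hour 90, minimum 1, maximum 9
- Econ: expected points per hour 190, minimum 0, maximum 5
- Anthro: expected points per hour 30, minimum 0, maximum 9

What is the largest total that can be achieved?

Meeting every minimum uses 1+0+1+0+0 = 2 hours, leaving 6.
Highest expected points per hour first: Econ 190 > Bio 120 > Ling 90 > Psych 70 > Anthro 30.
Econ: +5 to 5 (cap) → 1 left.
Bio: +1 (room for 6) → 2. Pool exhausted.
Total = 120×2 + 90×1 + 190×5 = 1280.

1280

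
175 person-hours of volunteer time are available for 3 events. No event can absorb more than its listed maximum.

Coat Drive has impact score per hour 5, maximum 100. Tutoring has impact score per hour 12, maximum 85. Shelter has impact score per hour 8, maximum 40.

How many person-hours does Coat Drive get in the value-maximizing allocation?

Rank by impact score per hour: Tutoring 12 > Shelter 8 > Coat Drive 5.
Give Tutoring 85 to hit its cap of 85 — 90 left.
Shelter: +40 to 40 (cap) — 50 left.
Coat Drive: +50 (room for 100) → 50. Pool exhausted.

50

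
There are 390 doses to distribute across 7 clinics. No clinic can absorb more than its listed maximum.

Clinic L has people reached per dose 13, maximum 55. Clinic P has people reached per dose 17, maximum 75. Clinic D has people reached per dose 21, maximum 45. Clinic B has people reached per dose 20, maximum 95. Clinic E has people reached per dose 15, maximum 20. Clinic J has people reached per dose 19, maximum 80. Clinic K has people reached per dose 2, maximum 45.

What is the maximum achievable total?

6695

Highest people reached per dose first: Clinic D 21 > Clinic B 20 > Clinic J 19 > Clinic P 17 > Clinic E 15 > Clinic L 13 > Clinic K 2.
Clinic D: +45 to 45 (cap) ; 345 left.
Clinic B takes 95 to reach its cap of 95 ; 250 left.
Clinic J: +80 to 80 (cap) ; 170 left.
Clinic P takes 75 to reach its cap of 75 ; 95 left.
Give Clinic E 20 to hit its cap of 20 ; 75 left.
Clinic L takes 55 to reach its cap of 55 ; 20 left.
Only 20 left; Clinic K takes them to reach 20.
Total = 13×55 + 17×75 + 21×45 + 20×95 + 15×20 + 19×80 + 2×20 = 6695.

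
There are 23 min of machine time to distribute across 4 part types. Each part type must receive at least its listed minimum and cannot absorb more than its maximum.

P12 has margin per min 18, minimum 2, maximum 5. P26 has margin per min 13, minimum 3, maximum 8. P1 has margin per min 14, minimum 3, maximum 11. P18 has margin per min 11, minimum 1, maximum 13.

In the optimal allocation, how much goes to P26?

Meeting every minimum uses 2+3+3+1 = 9 min, leaving 14.
Highest margin per min first: P12 18 > P1 14 > P26 13 > P18 11.
Give P12 3 more to hit its cap of 5 → 11 left.
P1 takes 8 more to reach its cap of 11 → 3 left.
P26 has room for 5 more but only 3 remain, so it gets 6.

6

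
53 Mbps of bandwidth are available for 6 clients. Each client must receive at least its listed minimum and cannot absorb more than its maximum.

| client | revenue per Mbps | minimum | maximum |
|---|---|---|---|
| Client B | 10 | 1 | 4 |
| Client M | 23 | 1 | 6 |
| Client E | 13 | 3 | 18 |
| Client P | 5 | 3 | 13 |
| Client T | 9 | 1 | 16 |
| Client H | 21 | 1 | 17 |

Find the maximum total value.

Meeting every minimum uses 1+1+3+3+1+1 = 10 Mbps, leaving 43.
Order the clients by revenue per Mbps: Client M 23 > Client H 21 > Client E 13 > Client B 10 > Client T 9 > Client P 5.
Client M takes 5 more to reach its cap of 6 → 38 left.
Give Client H 16 more to hit its cap of 17 → 22 left.
Give Client E 15 more to hit its cap of 18 → 7 left.
Give Client B 3 more to hit its cap of 4 → 4 left.
Client T has room for 15 more but only 4 remain, so it gets 5.
Total = 10×4 + 23×6 + 13×18 + 5×3 + 9×5 + 21×17 = 829.

829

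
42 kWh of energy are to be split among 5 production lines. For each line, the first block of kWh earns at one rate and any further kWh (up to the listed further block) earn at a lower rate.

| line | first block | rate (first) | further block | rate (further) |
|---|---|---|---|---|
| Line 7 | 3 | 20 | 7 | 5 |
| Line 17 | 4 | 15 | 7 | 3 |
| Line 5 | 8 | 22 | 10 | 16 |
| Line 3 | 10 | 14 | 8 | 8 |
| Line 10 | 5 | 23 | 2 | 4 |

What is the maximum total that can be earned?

Rank every tier by rate: Line 10/tier1 23 > Line 5/tier1 22 > Line 7/tier1 20 > Line 5/tier2 16 > Line 17/tier1 15 > Line 3/tier1 14 > Line 3/tier2 8 > Line 7/tier2 5 > Line 10/tier2 4 > Line 17/tier2 3.
Line 10/tier1 (23): +5 — 37 left.
Line 5/tier1 (22): +8 — 29 left.
Fill Line 7 tier1 block (3 at 20) — 26 left.
Fill Line 5 tier2 block (10 at 16) — 16 left.
Line 17/tier1 (15): +4 — 12 left.
Line 3 tier1 at 14: fill all 10 — 2 left.
2 remain; put them into Line 3 tier2 at 8.
Total = 23×5 + 22×8 + 20×3 + 16×10 + 15×4 + 14×10 + 8×2 = 727.

727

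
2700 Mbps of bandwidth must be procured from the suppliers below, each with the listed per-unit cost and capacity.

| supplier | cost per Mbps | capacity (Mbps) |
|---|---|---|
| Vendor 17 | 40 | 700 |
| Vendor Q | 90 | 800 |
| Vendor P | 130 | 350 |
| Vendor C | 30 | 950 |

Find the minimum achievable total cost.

161000

Fill from the cheapest supplier first.
Take 950 from Vendor C at 30 ; need 1750 more.
Vendor 17 at 40: take all 700 Mbps ; 1050 still needed.
Vendor Q (90): use full 800 ; 250 Mbps to go.
Vendor P (130): take the remaining 250 ; done.
Cost = 950×30 + 700×40 + 800×90 + 250×130 = 161000.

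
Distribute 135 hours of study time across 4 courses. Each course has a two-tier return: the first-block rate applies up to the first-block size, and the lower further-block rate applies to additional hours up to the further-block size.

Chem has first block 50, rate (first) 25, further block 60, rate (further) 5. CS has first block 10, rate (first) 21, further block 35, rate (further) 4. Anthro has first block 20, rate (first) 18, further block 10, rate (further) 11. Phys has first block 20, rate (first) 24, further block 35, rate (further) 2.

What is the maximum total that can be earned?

Treat each block as its own option and order by rate: Chem/tier1 25 > Phys/tier1 24 > CS/tier1 21 > Anthro/tier1 18 > Anthro/tier2 11 > Chem/tier2 5 > CS/tier2 4 > Phys/tier2 2.
Fill Chem tier1 block (50 at 25) — 85 left.
Fill Phys tier1 block (20 at 24) — 65 left.
CS tier1 at 21: fill all 10 — 55 left.
Anthro tier1 at 18: fill all 20 — 35 left.
Anthro tier2 at 11: fill all 10 — 25 left.
Chem/tier2: +25 of 60 at 5; pool empty.
Total = 25×50 + 24×20 + 21×10 + 18×20 + 11×10 + 5×25 = 2535.

2535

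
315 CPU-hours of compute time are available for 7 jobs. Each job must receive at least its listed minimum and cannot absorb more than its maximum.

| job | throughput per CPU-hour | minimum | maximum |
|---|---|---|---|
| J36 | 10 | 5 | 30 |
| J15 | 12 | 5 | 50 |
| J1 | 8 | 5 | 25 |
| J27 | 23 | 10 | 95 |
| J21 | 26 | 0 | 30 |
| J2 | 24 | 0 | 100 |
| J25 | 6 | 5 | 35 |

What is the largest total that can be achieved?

6335

Meeting every minimum uses 5+5+5+10+0+0+5 = 30 CPU-hours, leaving 285.
Order the jobs by throughput per CPU-hour: J21 26 > J2 24 > J27 23 > J15 12 > J36 10 > J1 8 > J25 6.
J21 takes 30 more to reach its cap of 30 ; 255 left.
J2 takes 100 more to reach its cap of 100 ; 155 left.
J27: +85 to 95 (cap) ; 70 left.
J15 takes 45 more to reach its cap of 50 ; 25 left.
Give J36 25 more to hit its cap of 30 ; 0 left.
Total = 10×30 + 12×50 + 8×5 + 23×95 + 26×30 + 24×100 + 6×5 = 6335.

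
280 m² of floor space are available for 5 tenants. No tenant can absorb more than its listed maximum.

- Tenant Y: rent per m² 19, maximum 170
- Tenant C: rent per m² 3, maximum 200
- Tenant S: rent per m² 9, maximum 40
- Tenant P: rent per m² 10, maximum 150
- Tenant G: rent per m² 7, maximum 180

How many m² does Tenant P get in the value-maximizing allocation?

110

Rank by rent per m²: Tenant Y 19 > Tenant P 10 > Tenant S 9 > Tenant G 7 > Tenant C 3.
Tenant Y takes 170 to reach its cap of 170 ; 110 left.
Tenant P has room for 150 but only 110 remain, so it gets 110.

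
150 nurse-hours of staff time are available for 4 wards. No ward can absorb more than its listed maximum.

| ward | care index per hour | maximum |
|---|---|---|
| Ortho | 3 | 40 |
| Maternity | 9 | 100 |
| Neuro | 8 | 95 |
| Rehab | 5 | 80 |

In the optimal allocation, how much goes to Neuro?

Highest care index per hour first: Maternity 9 > Neuro 8 > Rehab 5 > Ortho 3.
Give Maternity 100 to hit its cap of 100 ; 50 left.
Neuro: +50 (room for 95) → 50. Pool exhausted.

50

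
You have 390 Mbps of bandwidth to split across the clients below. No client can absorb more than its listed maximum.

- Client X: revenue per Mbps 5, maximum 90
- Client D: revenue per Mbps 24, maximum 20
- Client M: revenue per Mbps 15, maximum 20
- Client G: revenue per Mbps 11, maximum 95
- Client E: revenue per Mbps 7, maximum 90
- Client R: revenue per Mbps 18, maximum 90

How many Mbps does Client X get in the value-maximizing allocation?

75

Order the clients by revenue per Mbps: Client D 24 > Client R 18 > Client M 15 > Client G 11 > Client E 7 > Client X 5.
Give Client D 20 to hit its cap of 20 ; 370 left.
Client R takes 90 to reach its cap of 90 ; 280 left.
Client M: +20 to 20 (cap) ; 260 left.
Client G: +95 to 95 (cap) ; 165 left.
Give Client E 90 to hit its cap of 90 ; 75 left.
Client X: +75 (room for 90) → 75. Pool exhausted.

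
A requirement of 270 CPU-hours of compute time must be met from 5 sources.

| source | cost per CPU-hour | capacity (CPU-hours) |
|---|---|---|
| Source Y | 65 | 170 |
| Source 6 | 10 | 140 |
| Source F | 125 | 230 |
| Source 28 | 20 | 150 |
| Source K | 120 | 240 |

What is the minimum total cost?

Cheapest first:
Source 6 at 10: take all 140 CPU-hours — 130 still needed.
Source 28 (20): take the remaining 130 — done.
Source Y, Source K, Source F: unused.
Cost = 140×10 + 130×20 = 4000.

4000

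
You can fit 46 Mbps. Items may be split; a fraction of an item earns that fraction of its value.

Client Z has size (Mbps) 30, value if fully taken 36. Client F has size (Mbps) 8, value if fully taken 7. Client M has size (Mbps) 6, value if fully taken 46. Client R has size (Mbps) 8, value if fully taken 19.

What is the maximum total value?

102.75

Sort by value density: Client M 46/6≈7.67, Client R 19/8≈2.38, Client Z 36/30≈1.2, Client F 7/8≈0.875.
All 6 Mbps of Client M fit (value 46) ; 40 remain.
Take all of Client R (8 Mbps, value 19) ; 32 Mbps left.
Take all of Client Z (30 Mbps, value 36) ; 2 Mbps left.
2 Mbps left: a 2/8 share of Client F gives 7×2/8 = 1.75.
Total value = 102.75.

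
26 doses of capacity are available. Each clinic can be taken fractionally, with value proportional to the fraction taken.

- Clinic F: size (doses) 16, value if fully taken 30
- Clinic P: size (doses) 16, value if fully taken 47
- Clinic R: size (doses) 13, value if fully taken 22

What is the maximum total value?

65.75

Rank by value-to-size ratio: Clinic P 47/16≈2.94, Clinic F 30/16≈1.88, Clinic R 22/13≈1.69.
All 16 doses of Clinic P fit (value 47) → 10 remain.
Fill the last 10 doses with part of Clinic F: 10/16 of it earns 18.75.
Total value = 65.75.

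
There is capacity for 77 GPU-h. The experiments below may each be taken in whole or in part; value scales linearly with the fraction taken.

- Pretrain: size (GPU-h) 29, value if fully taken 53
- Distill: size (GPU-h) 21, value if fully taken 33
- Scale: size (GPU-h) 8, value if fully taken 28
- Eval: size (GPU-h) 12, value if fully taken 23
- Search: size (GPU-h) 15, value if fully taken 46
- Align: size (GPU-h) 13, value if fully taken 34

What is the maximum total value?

184

Sort by value density: Scale 28/8≈3.5, Search 46/15≈3.07, Align 34/13≈2.62, Eval 23/12≈1.92, Pretrain 53/29≈1.83, Distill 33/21≈1.57.
Scale: take in full, 8 GPU-h for value 28 → 69 left.
Take all of Search (15 GPU-h, value 46) → 54 GPU-h left.
Take all of Align (13 GPU-h, value 34) → 41 GPU-h left.
All 12 GPU-h of Eval fit (value 23) → 29 remain.
Pretrain: take in full, 29 GPU-h for value 53 → 0 left.
Total value = 184.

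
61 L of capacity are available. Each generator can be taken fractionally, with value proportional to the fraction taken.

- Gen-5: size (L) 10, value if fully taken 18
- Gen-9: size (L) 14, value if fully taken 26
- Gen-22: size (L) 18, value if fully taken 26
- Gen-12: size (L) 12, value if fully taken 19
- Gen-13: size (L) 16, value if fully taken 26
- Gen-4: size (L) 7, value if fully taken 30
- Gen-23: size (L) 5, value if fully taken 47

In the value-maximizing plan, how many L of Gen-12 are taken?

9

Best value per unit of size first: Gen-23 47/5≈9.4, Gen-4 30/7≈4.29, Gen-9 26/14≈1.86, Gen-5 18/10≈1.8, Gen-13 26/16≈1.62, Gen-12 19/12≈1.58, Gen-22 26/18≈1.44.
Take all of Gen-23 (5 L, value 47) → 56 L left.
Take all of Gen-4 (7 L, value 30) → 49 L left.
Take all of Gen-9 (14 L, value 26) → 35 L left.
Take all of Gen-5 (10 L, value 18) → 25 L left.
All 16 L of Gen-13 fit (value 26) → 9 remain.
9 L left: a 9/12 share of Gen-12 gives 19×9/12 = 14.25.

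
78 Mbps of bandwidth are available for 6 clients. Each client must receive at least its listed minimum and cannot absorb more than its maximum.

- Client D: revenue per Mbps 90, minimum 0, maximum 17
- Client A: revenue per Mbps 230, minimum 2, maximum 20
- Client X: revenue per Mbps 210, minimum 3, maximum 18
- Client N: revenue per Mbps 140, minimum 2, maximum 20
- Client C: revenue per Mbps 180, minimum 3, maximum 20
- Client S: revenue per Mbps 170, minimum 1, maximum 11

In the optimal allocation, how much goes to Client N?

Meeting every minimum uses 0+2+3+2+3+1 = 11 Mbps, leaving 67.
Rank by revenue per Mbps: Client A 230 > Client X 210 > Client C 180 > Client S 170 > Client N 140 > Client D 90.
Client A takes 18 more to reach its cap of 20 → 49 left.
Give Client X 15 more to hit its cap of 18 → 34 left.
Client C: +17 to 20 (cap) → 17 left.
Client S takes 10 more to reach its cap of 11 → 7 left.
Only 7 left; Client N takes them to reach 9.

9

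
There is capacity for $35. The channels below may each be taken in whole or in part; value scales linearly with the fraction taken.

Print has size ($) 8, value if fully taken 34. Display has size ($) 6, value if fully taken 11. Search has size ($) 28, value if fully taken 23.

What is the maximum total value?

62.25

Best value per unit of size first: Print 34/8≈4.25, Display 11/6≈1.83, Search 23/28≈0.821.
Take all of Print (8 $, value 34) — 27 $ left.
Take all of Display (6 $, value 11) — 21 $ left.
21 $ left: a 21/28 share of Search gives 23×21/28 = 17.25.
Total value = 62.25.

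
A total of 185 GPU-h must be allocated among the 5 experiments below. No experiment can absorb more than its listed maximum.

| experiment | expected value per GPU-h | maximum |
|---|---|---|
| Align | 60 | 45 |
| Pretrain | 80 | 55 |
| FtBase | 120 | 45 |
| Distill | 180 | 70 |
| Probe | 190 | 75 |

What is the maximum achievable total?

Rank by expected value per GPU-h: Probe 190 > Distill 180 > FtBase 120 > Pretrain 80 > Align 60.
Probe: +75 to 75 (cap) — 110 left.
Give Distill 70 to hit its cap of 70 — 40 left.
FtBase has room for 45 but only 40 remain, so it gets 40.
Total = 120×40 + 180×70 + 190×75 = 31650.

31650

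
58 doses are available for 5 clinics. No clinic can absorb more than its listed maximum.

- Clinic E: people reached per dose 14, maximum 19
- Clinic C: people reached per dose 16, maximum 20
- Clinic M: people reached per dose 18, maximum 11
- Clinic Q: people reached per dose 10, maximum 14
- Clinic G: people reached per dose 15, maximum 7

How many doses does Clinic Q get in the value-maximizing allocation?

1

Highest people reached per dose first: Clinic M 18 > Clinic C 16 > Clinic G 15 > Clinic E 14 > Clinic Q 10.
Clinic M: +11 to 11 (cap) ; 47 left.
Give Clinic C 20 to hit its cap of 20 ; 27 left.
Clinic G: +7 to 7 (cap) ; 20 left.
Clinic E takes 19 to reach its cap of 19 ; 1 left.
Clinic Q: +1 (room for 14) → 1. Pool exhausted.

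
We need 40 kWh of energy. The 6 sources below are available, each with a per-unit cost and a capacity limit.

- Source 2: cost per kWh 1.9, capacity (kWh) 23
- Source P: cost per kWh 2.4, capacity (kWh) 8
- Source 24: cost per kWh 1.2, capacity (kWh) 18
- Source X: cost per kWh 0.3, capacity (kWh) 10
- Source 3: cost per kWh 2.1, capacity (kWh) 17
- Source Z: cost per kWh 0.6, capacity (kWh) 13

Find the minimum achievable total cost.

Fill from the cheapest source first.
Source X (0.3): use full 10 → 30 kWh to go.
Source Z (0.6): use full 13 → 17 kWh to go.
Take 17 from Source 24 at 1.2 to finish.
Source 2, Source 3, Source P: unused.
Cost = 10×0.3 + 13×0.6 + 17×1.2 = 31.2.

31.2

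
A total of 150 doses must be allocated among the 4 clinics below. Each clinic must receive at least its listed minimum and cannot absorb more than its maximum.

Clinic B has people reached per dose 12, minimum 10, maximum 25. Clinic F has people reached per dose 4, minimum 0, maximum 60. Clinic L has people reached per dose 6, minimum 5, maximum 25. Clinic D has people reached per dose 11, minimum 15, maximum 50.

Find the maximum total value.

Meeting every minimum uses 10+0+5+15 = 30 doses, leaving 120.
Highest people reached per dose first: Clinic B 12 > Clinic D 11 > Clinic L 6 > Clinic F 4.
Clinic B takes 15 more to reach its cap of 25 — 105 left.
Clinic D: +35 to 50 (cap) — 70 left.
Clinic L takes 20 more to reach its cap of 25 — 50 left.
Clinic F has room for 60 more but only 50 remain, so it gets 50.
Total = 12×25 + 4×50 + 6×25 + 11×50 = 1200.

1200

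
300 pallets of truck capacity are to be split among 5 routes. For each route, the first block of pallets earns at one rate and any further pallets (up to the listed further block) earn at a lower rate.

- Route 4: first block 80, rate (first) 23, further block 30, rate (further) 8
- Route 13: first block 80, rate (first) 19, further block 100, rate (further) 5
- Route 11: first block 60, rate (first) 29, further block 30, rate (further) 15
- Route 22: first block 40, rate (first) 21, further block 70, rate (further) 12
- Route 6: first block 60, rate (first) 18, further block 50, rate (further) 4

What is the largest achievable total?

6660

Order all 10 blocks by rate: Route 11/tier1 29 > Route 4/tier1 23 > Route 22/tier1 21 > Route 13/tier1 19 > Route 6/tier1 18 > Route 11/tier2 15 > Route 22/tier2 12 > Route 4/tier2 8 > Route 13/tier2 5 > Route 6/tier2 4.
Route 11 tier1 at 29: fill all 60 — 240 left.
Fill Route 4 tier1 block (80 at 23) — 160 left.
Route 22 tier1 at 21: fill all 40 — 120 left.
Route 13/tier1 (19): +80 — 40 left.
Route 6/tier1: +40 of 60 at 18; pool empty.
Total = 29×60 + 23×80 + 21×40 + 19×80 + 18×40 = 6660.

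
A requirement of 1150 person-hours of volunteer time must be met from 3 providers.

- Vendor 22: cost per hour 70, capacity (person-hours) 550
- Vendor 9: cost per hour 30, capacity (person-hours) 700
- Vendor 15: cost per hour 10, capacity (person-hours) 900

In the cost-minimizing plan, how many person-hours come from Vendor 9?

250

Use providers in increasing cost order.
Take 900 from Vendor 15 at 10 → need 250 more.
Vendor 9 (30): take the remaining 250 → done.
Vendor 22: unused.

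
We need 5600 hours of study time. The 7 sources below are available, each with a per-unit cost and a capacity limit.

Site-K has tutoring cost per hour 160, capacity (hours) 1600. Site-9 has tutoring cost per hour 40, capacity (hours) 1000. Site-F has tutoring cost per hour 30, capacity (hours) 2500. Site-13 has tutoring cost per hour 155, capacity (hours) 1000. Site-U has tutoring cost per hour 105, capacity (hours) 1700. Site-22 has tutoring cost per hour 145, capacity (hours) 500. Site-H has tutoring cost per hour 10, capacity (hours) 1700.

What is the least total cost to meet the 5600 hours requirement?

174000

Cheapest first:
Site-H at 10: take all 1700 hours ; 3900 still needed.
Site-F (30): use full 2500 ; 1400 hours to go.
Site-9 at 40: take all 1000 hours ; 400 still needed.
Take 400 from Site-U at 105 to finish.
Site-22, Site-13, Site-K: unused.
Cost = 1700×10 + 2500×30 + 1000×40 + 400×105 = 174000.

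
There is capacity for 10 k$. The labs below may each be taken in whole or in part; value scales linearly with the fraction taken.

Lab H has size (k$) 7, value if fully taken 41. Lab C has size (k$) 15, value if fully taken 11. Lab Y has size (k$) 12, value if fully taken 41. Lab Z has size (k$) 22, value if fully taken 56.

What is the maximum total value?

51.25

Rank by value-to-size ratio: Lab H 41/7≈5.86, Lab Y 41/12≈3.42, Lab Z 56/22≈2.55, Lab C 11/15≈0.733.
Take all of Lab H (7 k$, value 41) → 3 k$ left.
3 k$ left: a 3/12 share of Lab Y gives 41×3/12 = 10.25.
Total value = 51.25.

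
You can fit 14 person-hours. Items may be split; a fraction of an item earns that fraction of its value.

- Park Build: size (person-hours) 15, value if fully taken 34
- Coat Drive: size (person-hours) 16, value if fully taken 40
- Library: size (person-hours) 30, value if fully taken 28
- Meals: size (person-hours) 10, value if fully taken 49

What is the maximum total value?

Sort by value density: Meals 49/10≈4.9, Coat Drive 40/16≈2.5, Park Build 34/15≈2.27, Library 28/30≈0.933.
All 10 person-hours of Meals fit (value 49) ; 4 remain.
Only 4 person-hours remain; take 4/16 of Coat Drive for value 40×4/16 = 10.
Total value = 59.

59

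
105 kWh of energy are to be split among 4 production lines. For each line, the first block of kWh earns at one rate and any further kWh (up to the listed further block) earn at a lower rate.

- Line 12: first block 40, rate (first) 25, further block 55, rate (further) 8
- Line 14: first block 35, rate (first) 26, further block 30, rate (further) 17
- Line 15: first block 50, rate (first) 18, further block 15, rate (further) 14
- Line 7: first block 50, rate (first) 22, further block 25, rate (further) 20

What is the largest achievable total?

Treat each block as its own option and order by rate: Line 14/tier1 26 > Line 12/tier1 25 > Line 7/tier1 22 > Line 7/tier2 20 > Line 15/tier1 18 > Line 14/tier2 17 > Line 15/tier2 14 > Line 12/tier2 8.
Line 14/tier1 (26): +35 ; 70 left.
Line 12 tier1 at 25: fill all 40 ; 30 left.
30 remain; put them into Line 7 tier1 at 22.
Total = 26×35 + 25×40 + 22×30 = 2570.

2570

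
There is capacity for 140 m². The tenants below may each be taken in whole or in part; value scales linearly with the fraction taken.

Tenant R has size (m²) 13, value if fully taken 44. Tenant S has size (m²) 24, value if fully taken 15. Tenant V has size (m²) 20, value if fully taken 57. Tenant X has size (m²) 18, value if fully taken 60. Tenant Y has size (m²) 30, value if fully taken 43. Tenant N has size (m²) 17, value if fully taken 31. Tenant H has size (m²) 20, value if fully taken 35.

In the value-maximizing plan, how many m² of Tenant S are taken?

22

Sort by value density: Tenant R 44/13≈3.38, Tenant X 60/18≈3.33, Tenant V 57/20≈2.85, Tenant N 31/17≈1.82, Tenant H 35/20≈1.75, Tenant Y 43/30≈1.43, Tenant S 15/24≈0.625.
Take all of Tenant R (13 m², value 44) — 127 m² left.
Tenant X: take in full, 18 m² for value 60 — 109 left.
Tenant V: take in full, 20 m² for value 57 — 89 left.
All 17 m² of Tenant N fit (value 31) — 72 remain.
All 20 m² of Tenant H fit (value 35) — 52 remain.
All 30 m² of Tenant Y fit (value 43) — 22 remain.
Only 22 m² remain; take 22/24 of Tenant S for value 15×22/24 = 13.75.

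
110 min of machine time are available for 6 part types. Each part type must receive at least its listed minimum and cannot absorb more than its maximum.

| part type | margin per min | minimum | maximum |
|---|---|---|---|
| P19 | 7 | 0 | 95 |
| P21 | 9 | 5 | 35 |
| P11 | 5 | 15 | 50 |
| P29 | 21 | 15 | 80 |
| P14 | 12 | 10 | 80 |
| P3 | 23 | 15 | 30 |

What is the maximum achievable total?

1980

Meeting every minimum uses 0+5+15+15+10+15 = 60 min, leaving 50.
Order the part types by margin per min: P3 23 > P29 21 > P14 12 > P21 9 > P19 7 > P11 5.
Give P3 15 more to hit its cap of 30 ; 35 left.
Only 35 left; P29 takes them to reach 50.
Total = 9×5 + 5×15 + 21×50 + 12×10 + 23×30 = 1980.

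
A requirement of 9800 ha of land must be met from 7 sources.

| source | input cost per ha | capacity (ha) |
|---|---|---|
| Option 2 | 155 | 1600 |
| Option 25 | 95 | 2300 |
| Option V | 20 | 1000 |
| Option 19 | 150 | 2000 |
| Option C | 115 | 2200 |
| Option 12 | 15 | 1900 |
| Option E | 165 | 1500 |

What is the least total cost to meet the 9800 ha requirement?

882000

Fill from the cheapest source first.
Option 12 at 15: take all 1900 ha — 7900 still needed.
Option V at 20: take all 1000 ha — 6900 still needed.
Take 2300 from Option 25 at 95 — need 4600 more.
Take 2200 from Option C at 115 — need 2400 more.
Take 2000 from Option 19 at 150 — need 400 more.
Take 400 from Option 2 at 155 to finish.
Option E: unused.
Cost = 1900×15 + 1000×20 + 2300×95 + 2200×115 + 2000×150 + 400×155 = 882000.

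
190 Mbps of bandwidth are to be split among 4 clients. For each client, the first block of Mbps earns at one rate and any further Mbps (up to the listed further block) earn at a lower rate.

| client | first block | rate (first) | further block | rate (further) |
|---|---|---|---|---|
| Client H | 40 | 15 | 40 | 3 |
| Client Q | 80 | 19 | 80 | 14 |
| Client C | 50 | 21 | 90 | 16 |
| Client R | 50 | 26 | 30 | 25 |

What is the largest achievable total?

Order all 8 blocks by rate: Client R/T1 26 > Client R/T2 25 > Client C/T1 21 > Client Q/T1 19 > Client C/T2 16 > Client H/T1 15 > Client Q/T2 14 > Client H/T2 3.
Client R T1 at 26: fill all 50 ; 140 left.
Fill Client R T2 block (30 at 25) ; 110 left.
Client C/T1 (21): +50 ; 60 left.
Client Q/T1: +60 of 80 at 19; pool empty.
Total = 26×50 + 25×30 + 21×50 + 19×60 = 4240.

4240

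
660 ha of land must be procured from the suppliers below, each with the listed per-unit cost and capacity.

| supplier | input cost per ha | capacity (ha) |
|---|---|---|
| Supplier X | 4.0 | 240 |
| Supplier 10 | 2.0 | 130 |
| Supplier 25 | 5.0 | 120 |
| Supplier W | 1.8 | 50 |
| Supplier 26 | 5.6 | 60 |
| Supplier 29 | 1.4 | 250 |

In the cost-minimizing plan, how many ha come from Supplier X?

Use suppliers in increasing cost order.
Supplier 29 at 1.4: take all 250 ha ; 410 still needed.
Supplier W (1.8): use full 50 ; 360 ha to go.
Supplier 10 (2.0): use full 130 ; 230 ha to go.
Supplier X at 4.0: take 230 of its 240 ; requirement met.
Supplier 25, Supplier 26: unused.

230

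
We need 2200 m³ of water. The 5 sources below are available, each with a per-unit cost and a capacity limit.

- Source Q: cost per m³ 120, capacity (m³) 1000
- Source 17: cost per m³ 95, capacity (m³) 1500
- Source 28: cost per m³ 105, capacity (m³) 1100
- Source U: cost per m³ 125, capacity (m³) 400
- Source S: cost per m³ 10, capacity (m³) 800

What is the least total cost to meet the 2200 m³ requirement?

Fill from the cheapest source first.
Take 800 from Source S at 10 → need 1400 more.
Source 17 at 95: take 1400 of its 1500 → requirement met.
Source 28, Source Q, Source U: unused.
Cost = 800×10 + 1400×95 = 141000.

141000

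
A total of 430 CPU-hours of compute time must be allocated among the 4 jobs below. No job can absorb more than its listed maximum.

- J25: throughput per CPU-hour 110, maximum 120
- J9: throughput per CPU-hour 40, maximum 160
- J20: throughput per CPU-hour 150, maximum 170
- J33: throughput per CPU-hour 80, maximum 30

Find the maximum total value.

45500

Order the jobs by throughput per CPU-hour: J20 150 > J25 110 > J33 80 > J9 40.
J20: +170 to 170 (cap) — 260 left.
J25 takes 120 to reach its cap of 120 — 140 left.
Give J33 30 to hit its cap of 30 — 110 left.
J9: +110 (room for 160) → 110. Pool exhausted.
Total = 110×120 + 40×110 + 150×170 + 80×30 = 45500.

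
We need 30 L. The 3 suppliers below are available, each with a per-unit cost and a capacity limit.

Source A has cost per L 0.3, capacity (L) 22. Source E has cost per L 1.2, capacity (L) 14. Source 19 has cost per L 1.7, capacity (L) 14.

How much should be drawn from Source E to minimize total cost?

8

Fill from the cheapest supplier first.
Source A (0.3): use full 22 → 8 L to go.
Take 8 from Source E at 1.2 to finish.
Source 19: unused.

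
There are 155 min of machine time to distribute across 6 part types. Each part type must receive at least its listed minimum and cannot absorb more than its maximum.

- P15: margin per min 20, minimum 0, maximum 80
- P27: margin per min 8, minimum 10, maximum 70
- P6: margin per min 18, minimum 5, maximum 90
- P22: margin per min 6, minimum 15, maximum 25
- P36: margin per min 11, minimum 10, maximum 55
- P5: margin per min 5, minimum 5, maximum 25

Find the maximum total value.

2535

Meeting every minimum uses 0+10+5+15+10+5 = 45 min, leaving 110.
Highest margin per min first: P15 20 > P6 18 > P36 11 > P27 8 > P22 6 > P5 5.
Give P15 80 more to hit its cap of 80 → 30 left.
Only 30 left; P6 takes them to reach 35.
Total = 20×80 + 8×10 + 18×35 + 6×15 + 11×10 + 5×5 = 2535.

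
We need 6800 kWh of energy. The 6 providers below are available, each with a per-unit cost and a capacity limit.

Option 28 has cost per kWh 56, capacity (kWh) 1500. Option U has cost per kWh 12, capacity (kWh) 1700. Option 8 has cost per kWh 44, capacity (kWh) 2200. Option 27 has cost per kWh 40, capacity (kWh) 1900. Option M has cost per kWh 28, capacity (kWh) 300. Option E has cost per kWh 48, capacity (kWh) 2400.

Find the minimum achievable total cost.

Cheapest first:
Option U (12): use full 1700 ; 5100 kWh to go.
Option M (28): use full 300 ; 4800 kWh to go.
Option 27 at 40: take all 1900 kWh ; 2900 still needed.
Option 8 at 44: take all 2200 kWh ; 700 still needed.
Option E at 48: take 700 of its 2400 ; requirement met.
Option 28: unused.
Cost = 1700×12 + 300×28 + 1900×40 + 2200×44 + 700×48 = 235200.

235200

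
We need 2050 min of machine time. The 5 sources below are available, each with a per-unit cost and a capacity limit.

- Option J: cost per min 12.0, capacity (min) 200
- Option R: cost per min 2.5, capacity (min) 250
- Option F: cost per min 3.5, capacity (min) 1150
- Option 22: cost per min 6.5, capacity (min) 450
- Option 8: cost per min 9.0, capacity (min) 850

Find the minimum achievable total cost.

9375

Cheapest first:
Option R at 2.5: take all 250 min → 1800 still needed.
Take 1150 from Option F at 3.5 → need 650 more.
Option 22 (6.5): use full 450 → 200 min to go.
Take 200 from Option 8 at 9.0 to finish.
Option J: unused.
Cost = 250×2.5 + 1150×3.5 + 450×6.5 + 200×9.0 = 9375.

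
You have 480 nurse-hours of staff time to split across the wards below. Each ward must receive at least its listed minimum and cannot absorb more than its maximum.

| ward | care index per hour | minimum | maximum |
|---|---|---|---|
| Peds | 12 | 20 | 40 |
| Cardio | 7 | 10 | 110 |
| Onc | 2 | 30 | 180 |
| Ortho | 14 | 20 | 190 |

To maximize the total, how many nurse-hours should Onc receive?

Meeting every minimum uses 20+10+30+20 = 80 nurse-hours, leaving 400.
Rank by care index per hour: Ortho 14 > Peds 12 > Cardio 7 > Onc 2.
Ortho: +170 to 190 (cap) → 230 left.
Peds takes 20 more to reach its cap of 40 → 210 left.
Give Cardio 100 more to hit its cap of 110 → 110 left.
Only 110 left; Onc takes them to reach 140.

140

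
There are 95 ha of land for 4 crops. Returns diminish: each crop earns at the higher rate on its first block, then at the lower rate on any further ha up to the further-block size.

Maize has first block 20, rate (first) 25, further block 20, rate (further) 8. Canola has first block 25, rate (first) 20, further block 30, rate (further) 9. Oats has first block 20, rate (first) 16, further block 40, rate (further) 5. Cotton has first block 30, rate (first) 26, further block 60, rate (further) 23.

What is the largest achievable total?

2315

Rank every tier by rate: Cotton/first 26 > Maize/first 25 > Cotton/second 23 > Canola/first 20 > Oats/first 16 > Canola/second 9 > Maize/second 8 > Oats/second 5.
Fill Cotton first block (30 at 26) → 65 left.
Maize first at 25: fill all 20 → 45 left.
Cotton/second: +45 of 60 at 23; pool empty.
Total = 26×30 + 25×20 + 23×45 = 2315.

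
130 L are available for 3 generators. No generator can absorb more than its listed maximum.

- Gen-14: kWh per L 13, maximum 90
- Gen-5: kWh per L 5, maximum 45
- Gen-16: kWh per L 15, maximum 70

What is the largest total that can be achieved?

1830

Highest kWh per L first: Gen-16 15 > Gen-14 13 > Gen-5 5.
Give Gen-16 70 to hit its cap of 70 — 60 left.
Only 60 left; Gen-14 takes them to reach 60.
Total = 13×60 + 15×70 = 1830.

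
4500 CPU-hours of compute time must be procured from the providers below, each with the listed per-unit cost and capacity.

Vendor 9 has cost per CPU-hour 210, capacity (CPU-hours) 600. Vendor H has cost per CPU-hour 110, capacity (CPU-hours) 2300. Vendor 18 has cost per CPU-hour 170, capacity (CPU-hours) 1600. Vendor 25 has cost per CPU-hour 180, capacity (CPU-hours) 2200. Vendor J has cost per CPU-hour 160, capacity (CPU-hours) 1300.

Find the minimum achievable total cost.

Cheapest first:
Vendor H (110): use full 2300 → 2200 CPU-hours to go.
Vendor J at 160: take all 1300 CPU-hours → 900 still needed.
Vendor 18 (170): take the remaining 900 → done.
Vendor 25, Vendor 9: unused.
Cost = 2300×110 + 1300×160 + 900×170 = 614000.

614000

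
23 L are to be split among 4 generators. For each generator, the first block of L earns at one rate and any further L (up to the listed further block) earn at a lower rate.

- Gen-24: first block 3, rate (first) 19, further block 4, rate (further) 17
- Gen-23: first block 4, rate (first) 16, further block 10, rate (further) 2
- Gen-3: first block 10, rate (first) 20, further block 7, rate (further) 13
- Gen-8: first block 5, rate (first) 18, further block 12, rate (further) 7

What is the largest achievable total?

Order all 8 blocks by rate: Gen-3/tier1 20 > Gen-24/tier1 19 > Gen-8/tier1 18 > Gen-24/tier2 17 > Gen-23/tier1 16 > Gen-3/tier2 13 > Gen-8/tier2 7 > Gen-23/tier2 2.
Gen-3/tier1 (20): +10 → 13 left.
Fill Gen-24 tier1 block (3 at 19) → 10 left.
Gen-8 tier1 at 18: fill all 5 → 5 left.
Fill Gen-24 tier2 block (4 at 17) → 1 left.
Gen-23 tier1 at 16: only 1 left, fill 1.
Total = 20×10 + 19×3 + 18×5 + 17×4 + 16×1 = 431.

431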